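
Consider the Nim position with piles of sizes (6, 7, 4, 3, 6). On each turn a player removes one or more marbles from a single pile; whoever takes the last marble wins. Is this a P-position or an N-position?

P-position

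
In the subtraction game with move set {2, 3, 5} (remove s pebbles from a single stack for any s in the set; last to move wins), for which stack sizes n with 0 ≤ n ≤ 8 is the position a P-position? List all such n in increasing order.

0, 1, 7, 8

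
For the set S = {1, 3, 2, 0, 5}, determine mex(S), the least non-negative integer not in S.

The values 0, 1, 2, 3 are all present; 4 is the first non-negative integer missing from the set.

4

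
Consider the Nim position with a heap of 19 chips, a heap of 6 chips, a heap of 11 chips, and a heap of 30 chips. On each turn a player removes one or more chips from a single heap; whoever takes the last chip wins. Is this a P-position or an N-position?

P-position

Nim-sum: 19 ^ 6 ^ 11 ^ 30 = 0.
The nim-sum is 0, so this is a P-position: the player to move is in a losing position under optimal play.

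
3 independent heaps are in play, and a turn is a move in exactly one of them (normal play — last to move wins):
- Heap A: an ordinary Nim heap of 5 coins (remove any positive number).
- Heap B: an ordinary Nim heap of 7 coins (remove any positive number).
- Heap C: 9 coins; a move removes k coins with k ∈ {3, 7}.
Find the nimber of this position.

Heap A is a plain Nim heap of size 5, so its Grundy value is 5.
Heap B is a plain Nim heap of size 7, so its Grundy value is 7.
Grundy values for heap C (subtraction set {3, 7}):
k:     0  1  2  3  4  5  6  7  8  9
g(k):  0  0  0  1  1  1  0  2  2  1
So g(9) = 1.
The value of a disjunctive sum is the nim-sum of the parts.
Combined value = 5 ⊕ 7 ⊕ 1 = 3.

3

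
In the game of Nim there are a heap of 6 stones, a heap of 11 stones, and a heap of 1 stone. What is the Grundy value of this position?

12

Compute the nim-sum pairwise:
6 ⊕ 11 = 13
13 ⊕ 1 = 12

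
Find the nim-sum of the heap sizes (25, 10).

In binary:
  11001  (25)
  01010  (10)
  -----
  10011  (19)

19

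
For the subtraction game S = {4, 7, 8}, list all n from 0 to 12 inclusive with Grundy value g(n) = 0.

0, 1, 2, 3, 12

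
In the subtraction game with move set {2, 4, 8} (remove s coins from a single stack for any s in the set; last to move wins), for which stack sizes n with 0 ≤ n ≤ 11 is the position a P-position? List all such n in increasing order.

0, 1, 6, 7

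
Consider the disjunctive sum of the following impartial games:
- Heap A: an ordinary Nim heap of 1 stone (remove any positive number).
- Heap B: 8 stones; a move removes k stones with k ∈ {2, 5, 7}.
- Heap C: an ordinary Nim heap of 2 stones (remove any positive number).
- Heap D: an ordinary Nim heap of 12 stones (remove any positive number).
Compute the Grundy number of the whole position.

13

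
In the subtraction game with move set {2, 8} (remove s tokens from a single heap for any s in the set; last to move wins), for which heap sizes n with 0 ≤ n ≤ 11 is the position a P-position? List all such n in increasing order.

Grundy values for subtraction set {2, 8}:
g(0) = mex{} = 0
g(1) = mex{} = 0
g(2) = mex{0} = 1
g(3) = mex{0} = 1
g(4) = mex{1} = 0
g(5) = mex{1} = 0
g(6) = mex{0} = 1
g(7) = mex{0} = 1
g(8) = mex{0,1} = 2
g(9) = mex{0,1} = 2
g(10) = mex{1,2} = 0
g(11) = mex{1,2} = 0
The P-positions (g = 0) in 0..11 are 0, 1, 4, 5, 10, 11.

0, 1, 4, 5, 10, 11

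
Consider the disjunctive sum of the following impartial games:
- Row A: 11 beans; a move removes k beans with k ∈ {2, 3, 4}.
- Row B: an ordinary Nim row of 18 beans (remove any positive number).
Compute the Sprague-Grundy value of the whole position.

For row A, compute g(0), g(1), … with moves {2, 3, 4}:
g(0) = mex{} = 0
g(1) = mex{} = 0
g(2) = mex{0} = 1
g(3) = mex{0} = 1
g(4) = mex{0,1} = 2
g(5) = mex{0,1} = 2
g(6) = mex{1,2} = 0
g(7) = mex{1,2} = 0
g(8) = mex{0,2} = 1
g(9) = mex{0,2} = 1
g(10) = mex{0,1} = 2
g(11) = mex{0,1} = 2
So g(11) = 2.
Row B is a plain Nim row of size 18, so its Grundy value is 18.
By the Sprague-Grundy theorem, the Grundy value of a sum of independent games is the XOR of the component values.
Combined value = 2 XOR 18 = 16.

16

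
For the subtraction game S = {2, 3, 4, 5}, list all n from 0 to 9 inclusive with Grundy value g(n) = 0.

0, 1, 7, 8

Build the Grundy sequence with g(k) = mex{g(k−s) : s ∈ {2, 3, 4, 5}, s ≤ k}:
k:     0  1  2  3  4  5  6  7  8  9
g(k):  0  0  1  1  2  2  3  0  0  1
The P-positions (g = 0) in 0..9 are 0, 1, 7, 8.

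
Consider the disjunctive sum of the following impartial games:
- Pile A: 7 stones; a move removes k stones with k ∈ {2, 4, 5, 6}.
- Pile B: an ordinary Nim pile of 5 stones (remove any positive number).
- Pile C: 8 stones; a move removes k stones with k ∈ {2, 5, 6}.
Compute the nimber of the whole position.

Grundy values for pile A (subtraction set {2, 4, 5, 6}):
g(0) = mex{} = 0
g(1) = mex{} = 0
g(2) = mex{0} = 1
g(3) = mex{0} = 1
g(4) = mex{0,1} = 2
g(5) = mex{0,1} = 2
g(6) = mex{0,1,2} = 3
g(7) = mex{0,1,2} = 3
So g(7) = 3.
Pile B is a plain Nim pile of size 5, so its Grundy value is 5.
Grundy values for pile C (subtraction set {2, 5, 6}):
k:     0  1  2  3  4  5  6  7  8
g(k):  0  0  1  1  0  2  1  3  0
So g(8) = 0.
By the Sprague-Grundy theorem, the Grundy value of a sum of independent games is the XOR of the component values.
Combined value = 3 ⊕ 5 ⊕ 0 = 6.

6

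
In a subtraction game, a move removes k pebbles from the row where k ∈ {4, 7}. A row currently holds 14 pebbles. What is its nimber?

0

Compute g(0), g(1), … for moves {4, 7}:
k:     0  1  2  3  4  5  6  7  8  9 10 11 12 13 14
g(k):  0  0  0  0  1  1  1  1  2  2  2  0  0  0  0
So g(14) = 0.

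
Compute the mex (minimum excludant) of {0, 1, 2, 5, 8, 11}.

The values 0, 1, 2 are all present; 3 is the first non-negative integer missing from the set.

3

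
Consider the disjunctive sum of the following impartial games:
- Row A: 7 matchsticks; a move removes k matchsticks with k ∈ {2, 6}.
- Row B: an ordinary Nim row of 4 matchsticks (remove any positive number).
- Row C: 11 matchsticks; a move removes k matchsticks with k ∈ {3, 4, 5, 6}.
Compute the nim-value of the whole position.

5

For row A, compute g(0), g(1), … with moves {2, 6}:
k:     0  1  2  3  4  5  6  7
g(k):  0  0  1  1  0  0  1  1
So g(7) = 1.
Row B is a plain Nim row of size 4, so its Grundy value is 4.
For row C, compute g(0), g(1), … with moves {3, 4, 5, 6}:
g(0) = mex{} = 0
g(1) = mex{} = 0
g(2) = mex{} = 0
g(3) = mex{0} = 1
g(4) = mex{0} = 1
g(5) = mex{0} = 1
g(6) = mex{0,1} = 2
g(7) = mex{0,1} = 2
g(8) = mex{0,1} = 2
g(9) = mex{1,2} = 0
g(10) = mex{1,2} = 0
g(11) = mex{1,2} = 0
So g(11) = 0.
The value of a disjunctive sum is the nim-sum of the parts.
Combined value = 1 ⊕ 4 ⊕ 0 = 5.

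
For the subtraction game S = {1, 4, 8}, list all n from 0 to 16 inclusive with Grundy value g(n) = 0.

0, 2, 5, 7, 12, 14

Build the Grundy sequence with g(k) = mex{g(k−s) : s ∈ {1, 4, 8}, s ≤ k}:
k:     0  1  2  3  4  5  6  7  8  9 10 11 12 13 14 15 16
g(k):  0  1  0  1  2  0  1  0  1  2  3  2  0  1  0  1  2
The P-positions (g = 0) in 0..16 are 0, 2, 5, 7, 12, 14.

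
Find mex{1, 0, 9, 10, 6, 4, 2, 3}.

5

The values 0, 1, 2, 3, 4 are all present; 5 is the first non-negative integer missing from the set.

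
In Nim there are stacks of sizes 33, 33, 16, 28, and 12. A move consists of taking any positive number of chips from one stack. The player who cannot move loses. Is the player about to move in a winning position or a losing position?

Losing position

Compute the nim-sum pairwise:
33 ⊕ 33 = 0
0 ⊕ 16 = 16
16 ⊕ 28 = 12
12 ⊕ 12 = 0
The nim-sum is 0, so this is a P-position: the player to move is in a losing position under optimal play.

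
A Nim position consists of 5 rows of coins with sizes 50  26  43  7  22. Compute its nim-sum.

Compute the nim-sum pairwise:
50 ^ 26 = 40
40 ^ 43 = 3
3 ^ 7 = 4
4 ^ 22 = 18

18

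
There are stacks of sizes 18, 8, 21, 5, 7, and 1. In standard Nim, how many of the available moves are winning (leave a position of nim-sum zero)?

1

Write each in binary and XOR column by column:
  10010  (18)
  01000  (8)
  10101  (21)
  00101  (5)
  00111  (7)
  00001  (1)
  -----
  01100  (12)
The overall nim-sum is X = 12. A stack of size p has a winning move iff p XOR X < p (reduce it to p XOR X).
  18: 18 XOR 12 = 30 ≥ 18 — no move.
  8: 8 XOR 12 = 4 < 8 — winning move (to 4).
  21: 21 XOR 12 = 25 ≥ 21 — no move.
  5: 5 XOR 12 = 9 ≥ 5 — no move.
  7: 7 XOR 12 = 11 ≥ 7 — no move.
  1: 1 XOR 12 = 13 ≥ 1 — no move.
That gives 1 winning move.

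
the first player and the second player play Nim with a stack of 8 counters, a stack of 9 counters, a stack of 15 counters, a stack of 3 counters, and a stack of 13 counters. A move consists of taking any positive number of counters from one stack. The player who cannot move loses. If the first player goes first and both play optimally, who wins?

Nim-sum: 8 ⊕ 9 ⊕ 15 ⊕ 3 ⊕ 13 = 0.
The nim-sum is 0, so this is a P-position: the player to move is in a losing position under optimal play; the first player is about to move from it and so loses — the second player wins.

the second player wins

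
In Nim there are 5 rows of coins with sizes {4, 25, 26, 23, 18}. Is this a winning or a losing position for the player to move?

Winning position

Nim-sum: 4 ^ 25 ^ 26 ^ 23 ^ 18 = 2.
The nim-sum is 2 ≠ 0, so this is an N-position: the player to move can win.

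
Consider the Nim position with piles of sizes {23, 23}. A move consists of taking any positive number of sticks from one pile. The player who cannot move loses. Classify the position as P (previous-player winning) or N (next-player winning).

P-position

Nim-sum: 23 ^ 23 = 0.
The nim-sum is 0, so this is a P-position: the player to move is in a losing position under optimal play.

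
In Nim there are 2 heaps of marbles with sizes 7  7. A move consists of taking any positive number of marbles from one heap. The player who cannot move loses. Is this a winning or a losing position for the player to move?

Losing position

Bitwise XOR of the heap sizes:
  111  (7)
  111  (7)
  ---
  000  (0)
The nim-sum is 0, so this is a P-position: the player to move is in a losing position under optimal play.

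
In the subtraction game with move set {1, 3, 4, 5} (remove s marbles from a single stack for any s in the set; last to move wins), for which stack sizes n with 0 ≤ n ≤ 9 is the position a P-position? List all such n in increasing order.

0, 2, 8

Compute g(0), g(1), … for moves {1, 3, 4, 5}:
k:     0  1  2  3  4  5  6  7  8  9
g(k):  0  1  0  1  2  3  2  3  0  1
The P-positions (g = 0) in 0..9 are 0, 2, 8.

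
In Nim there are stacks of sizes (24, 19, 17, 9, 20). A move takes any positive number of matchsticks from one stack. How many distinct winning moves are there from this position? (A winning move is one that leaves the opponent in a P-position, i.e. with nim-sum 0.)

Nim-sum: 24 ^ 19 ^ 17 ^ 9 ^ 20 = 7.
The overall nim-sum is X = 7. A stack of size p has a winning move iff p XOR X < p (reduce it to p XOR X).
  24: 24 XOR 7 = 31 ≥ 24 — no move.
  19: 19 XOR 7 = 20 ≥ 19 — no move.
  17: 17 XOR 7 = 22 ≥ 17 — no move.
  9: 9 XOR 7 = 14 ≥ 9 — no move.
  20: 20 XOR 7 = 19 < 20 — winning move (to 19).
That gives 1 winning move.

1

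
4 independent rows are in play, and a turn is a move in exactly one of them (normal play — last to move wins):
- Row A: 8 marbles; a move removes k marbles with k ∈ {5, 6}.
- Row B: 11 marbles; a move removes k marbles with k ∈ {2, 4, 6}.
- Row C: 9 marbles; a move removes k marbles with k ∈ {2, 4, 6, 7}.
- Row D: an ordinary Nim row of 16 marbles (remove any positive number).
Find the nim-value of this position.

Grundy values for row A (subtraction set {5, 6}):
g(0) = mex{} = 0
g(1) = mex{} = 0
g(2) = mex{} = 0
g(3) = mex{} = 0
g(4) = mex{} = 0
g(5) = mex{0} = 1
g(6) = mex{0} = 1
g(7) = mex{0} = 1
g(8) = mex{0} = 1
So g(8) = 1.
Build the Grundy sequence for row B with g(k) = mex{g(k−s) : s ∈ {2, 4, 6}, s ≤ k}:
g(0) = mex{} = 0
g(1) = mex{} = 0
g(2) = mex{0} = 1
g(3) = mex{0} = 1
g(4) = mex{0,1} = 2
g(5) = mex{0,1} = 2
g(6) = mex{0,1,2} = 3
g(7) = mex{0,1,2} = 3
g(8) = mex{1,2,3} = 0
g(9) = mex{1,2,3} = 0
g(10) = mex{0,2,3} = 1
g(11) = mex{0,2,3} = 1
So g(11) = 1.
Build the Grundy sequence for row C with g(k) = mex{g(k−s) : s ∈ {2, 4, 6, 7}, s ≤ k}:
g(0) = mex{} = 0
g(1) = mex{} = 0
g(2) = mex{0} = 1
g(3) = mex{0} = 1
g(4) = mex{0,1} = 2
g(5) = mex{0,1} = 2
g(6) = mex{0,1,2} = 3
g(7) = mex{0,1,2} = 3
g(8) = mex{0,1,2,3} = 4
g(9) = mex{1,2,3} = 0
So g(9) = 0.
Row D is a plain Nim row of size 16, so its Grundy value is 16.
By the Sprague-Grundy theorem, the Grundy value of a sum of independent games is the XOR of the component values.
Combined value = 1 XOR 1 XOR 0 XOR 16 = 16.

16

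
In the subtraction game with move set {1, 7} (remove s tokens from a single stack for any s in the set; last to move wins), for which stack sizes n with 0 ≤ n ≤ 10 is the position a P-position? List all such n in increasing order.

0, 2, 4, 6, 8, 10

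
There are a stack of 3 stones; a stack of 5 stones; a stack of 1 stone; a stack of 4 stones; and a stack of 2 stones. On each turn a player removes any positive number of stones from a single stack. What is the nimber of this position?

Compute the nim-sum pairwise:
3 ^ 5 = 6
6 ^ 1 = 7
7 ^ 4 = 3
3 ^ 2 = 1

1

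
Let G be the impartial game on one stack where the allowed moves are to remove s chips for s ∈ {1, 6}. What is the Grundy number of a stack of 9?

Build the Grundy sequence with g(k) = mex{g(k−s) : s ∈ {1, 6}, s ≤ k}:
k:     0  1  2  3  4  5  6  7  8  9
g(k):  0  1  0  1  0  1  2  0  1  0
So g(9) = 0.

0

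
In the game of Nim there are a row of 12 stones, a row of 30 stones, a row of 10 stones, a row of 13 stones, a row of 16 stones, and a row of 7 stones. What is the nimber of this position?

2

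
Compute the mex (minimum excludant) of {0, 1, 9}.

2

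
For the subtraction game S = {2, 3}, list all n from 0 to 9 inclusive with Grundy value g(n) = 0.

0, 1, 5, 6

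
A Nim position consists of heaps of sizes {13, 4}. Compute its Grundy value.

Nim-sum: 13 ^ 4 = 9.

9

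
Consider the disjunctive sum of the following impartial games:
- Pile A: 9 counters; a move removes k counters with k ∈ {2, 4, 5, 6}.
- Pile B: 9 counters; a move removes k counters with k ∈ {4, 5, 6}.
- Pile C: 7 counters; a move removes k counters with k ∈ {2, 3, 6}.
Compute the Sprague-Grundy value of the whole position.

3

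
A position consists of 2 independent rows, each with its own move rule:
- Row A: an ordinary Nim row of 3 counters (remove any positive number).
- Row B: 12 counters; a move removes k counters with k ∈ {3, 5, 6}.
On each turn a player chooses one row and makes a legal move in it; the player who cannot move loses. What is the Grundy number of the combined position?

Row A is a plain Nim row of size 3, so its Grundy value is 3.
Grundy values for row B (subtraction set {3, 5, 6}):
g(0) = mex{} = 0
g(1) = mex{} = 0
g(2) = mex{} = 0
g(3) = mex{0} = 1
g(4) = mex{0} = 1
g(5) = mex{0} = 1
g(6) = mex{0,1} = 2
g(7) = mex{0,1} = 2
g(8) = mex{0,1} = 2
g(9) = mex{1,2} = 0
g(10) = mex{1,2} = 0
g(11) = mex{1,2} = 0
g(12) = mex{0,2} = 1
So g(12) = 1.
The value of a disjunctive sum is the nim-sum of the parts.
Combined value = 3 ⊕ 1 = 2.

2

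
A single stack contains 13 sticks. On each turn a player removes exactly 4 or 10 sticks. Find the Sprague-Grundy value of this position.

1

Build the Grundy sequence with g(k) = mex{g(k−s) : s ∈ {4, 10}, s ≤ k}:
g(0) = mex{} = 0
g(1) = mex{} = 0
g(2) = mex{} = 0
g(3) = mex{} = 0
g(4) = mex{0} = 1
g(5) = mex{0} = 1
g(6) = mex{0} = 1
g(7) = mex{0} = 1
g(8) = mex{1} = 0
g(9) = mex{1} = 0
g(10) = mex{0,1} = 2
g(11) = mex{0,1} = 2
g(12) = mex{0} = 1
g(13) = mex{0} = 1
So g(13) = 1.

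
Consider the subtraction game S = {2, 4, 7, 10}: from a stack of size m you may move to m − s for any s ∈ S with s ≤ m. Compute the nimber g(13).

Build the Grundy sequence with g(k) = mex{g(k−s) : s ∈ {2, 4, 7, 10}, s ≤ k}:
k:     0  1  2  3  4  5  6  7  8  9 10 11 12 13
g(k):  0  0  1  1  2  2  0  3  1  0  2  1  0  2
So g(13) = 2.

2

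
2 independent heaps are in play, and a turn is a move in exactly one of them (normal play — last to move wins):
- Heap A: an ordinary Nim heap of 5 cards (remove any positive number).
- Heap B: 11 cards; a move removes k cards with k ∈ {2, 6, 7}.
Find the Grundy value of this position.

4

Heap A is a plain Nim heap of size 5, so its Grundy value is 5.
Grundy values for heap B (subtraction set {2, 6, 7}):
k:     0  1  2  3  4  5  6  7  8  9 10 11
g(k):  0  0  1  1  0  0  1  1  2  0  3  1
So g(11) = 1.
The value of a disjunctive sum is the nim-sum of the parts.
Combined value = 5 XOR 1 = 4.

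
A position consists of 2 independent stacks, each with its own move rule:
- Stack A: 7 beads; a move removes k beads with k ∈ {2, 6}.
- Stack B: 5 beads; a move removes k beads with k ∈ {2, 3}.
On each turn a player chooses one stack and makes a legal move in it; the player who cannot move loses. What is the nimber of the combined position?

1

Build the Grundy sequence for stack A with g(k) = mex{g(k−s) : s ∈ {2, 6}, s ≤ k}:
k:     0  1  2  3  4  5  6  7
g(k):  0  0  1  1  0  0  1  1
So g(7) = 1.
Build the Grundy sequence for stack B with g(k) = mex{g(k−s) : s ∈ {2, 3}, s ≤ k}:
g(0) = mex{} = 0
g(1) = mex{} = 0
g(2) = mex{0} = 1
g(3) = mex{0} = 1
g(4) = mex{0,1} = 2
g(5) = mex{1} = 0
So g(5) = 0.
By the Sprague-Grundy theorem, the Grundy value of a sum of independent games is the XOR of the component values.
Combined value = 1 XOR 0 = 1.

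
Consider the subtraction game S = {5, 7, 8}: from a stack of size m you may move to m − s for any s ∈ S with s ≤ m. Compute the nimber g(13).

Grundy values for subtraction set {5, 7, 8}:
k:     0  1  2  3  4  5  6  7  8  9 10 11 12 13
g(k):  0  0  0  0  0  1  1  1  1  1  2  2  2  0
So g(13) = 0.

0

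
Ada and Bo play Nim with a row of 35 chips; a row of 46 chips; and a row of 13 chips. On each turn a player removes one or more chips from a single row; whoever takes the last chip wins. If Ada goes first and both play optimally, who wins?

Bo wins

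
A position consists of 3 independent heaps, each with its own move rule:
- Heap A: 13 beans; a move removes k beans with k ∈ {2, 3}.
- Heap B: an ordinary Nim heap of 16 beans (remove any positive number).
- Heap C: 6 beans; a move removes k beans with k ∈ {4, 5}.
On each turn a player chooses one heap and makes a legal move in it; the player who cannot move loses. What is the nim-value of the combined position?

16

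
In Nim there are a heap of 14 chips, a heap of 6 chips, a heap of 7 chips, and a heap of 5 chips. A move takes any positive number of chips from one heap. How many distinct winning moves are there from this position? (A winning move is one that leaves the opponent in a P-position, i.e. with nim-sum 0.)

1

Compute the nim-sum pairwise:
14 XOR 6 = 8
8 XOR 7 = 15
15 XOR 5 = 10
The overall nim-sum is X = 10. A heap of size p has a winning move iff p XOR X < p (reduce it to p XOR X).
  14: 14 XOR 10 = 4 < 14 — winning move (to 4).
  6: 6 XOR 10 = 12 ≥ 6 — no move.
  7: 7 XOR 10 = 13 ≥ 7 — no move.
  5: 5 XOR 10 = 15 ≥ 5 — no move.
That gives 1 winning move.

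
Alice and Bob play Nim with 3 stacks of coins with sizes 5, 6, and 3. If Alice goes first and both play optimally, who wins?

Compute the nim-sum pairwise:
5 ⊕ 6 = 3
3 ⊕ 3 = 0
The nim-sum is 0, so this is a P-position: the player to move is in a losing position under optimal play; Alice is about to move from it and so loses — Bob wins.

Bob wins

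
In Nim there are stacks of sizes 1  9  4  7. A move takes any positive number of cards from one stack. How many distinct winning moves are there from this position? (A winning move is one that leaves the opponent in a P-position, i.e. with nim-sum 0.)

In binary:
  0001  (1)
  1001  (9)
  0100  (4)
  0111  (7)
  ----
  1011  (11)
The overall nim-sum is X = 11. A stack of size p has a winning move iff p XOR X < p (reduce it to p XOR X).
  1: 1 XOR 11 = 10 ≥ 1 — no move.
  9: 9 XOR 11 = 2 < 9 — winning move (to 2).
  4: 4 XOR 11 = 15 ≥ 4 — no move.
  7: 7 XOR 11 = 12 ≥ 7 — no move.
That gives 1 winning move.

1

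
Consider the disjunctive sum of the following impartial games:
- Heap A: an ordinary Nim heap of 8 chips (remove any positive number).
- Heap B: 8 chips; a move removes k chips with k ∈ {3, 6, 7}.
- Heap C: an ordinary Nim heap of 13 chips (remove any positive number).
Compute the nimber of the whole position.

7

Heap A is a plain Nim heap of size 8, so its Grundy value is 8.
Grundy values for heap B (subtraction set {3, 6, 7}):
k:     0  1  2  3  4  5  6  7  8
g(k):  0  0  0  1  1  1  2  2  2
So g(8) = 2.
Heap C is a plain Nim heap of size 13, so its Grundy value is 13.
By the Sprague-Grundy theorem, the Grundy value of a sum of independent games is the XOR of the component values.
Combined value = 8 ⊕ 2 ⊕ 13 = 7.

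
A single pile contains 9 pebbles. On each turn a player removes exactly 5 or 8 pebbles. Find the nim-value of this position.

1

Compute g(0), g(1), … for moves {5, 8}:
g(0) = mex{} = 0
g(1) = mex{} = 0
g(2) = mex{} = 0
g(3) = mex{} = 0
g(4) = mex{} = 0
g(5) = mex{0} = 1
g(6) = mex{0} = 1
g(7) = mex{0} = 1
g(8) = mex{0} = 1
g(9) = mex{0} = 1
So g(9) = 1.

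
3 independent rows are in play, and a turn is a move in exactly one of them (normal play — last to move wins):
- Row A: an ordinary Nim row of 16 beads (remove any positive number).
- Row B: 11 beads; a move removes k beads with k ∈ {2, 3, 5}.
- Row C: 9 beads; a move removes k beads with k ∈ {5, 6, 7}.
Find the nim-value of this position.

19

Row A is a plain Nim row of size 16, so its Grundy value is 16.
Build the Grundy sequence for row B with g(k) = mex{g(k−s) : s ∈ {2, 3, 5}, s ≤ k}:
k:     0  1  2  3  4  5  6  7  8  9 10 11
g(k):  0  0  1  1  2  2  3  0  0  1  1  2
So g(11) = 2.
Build the Grundy sequence for row C with g(k) = mex{g(k−s) : s ∈ {5, 6, 7}, s ≤ k}:
g(0) = mex{} = 0
g(1) = mex{} = 0
g(2) = mex{} = 0
g(3) = mex{} = 0
g(4) = mex{} = 0
g(5) = mex{0} = 1
g(6) = mex{0} = 1
g(7) = mex{0} = 1
g(8) = mex{0} = 1
g(9) = mex{0} = 1
So g(9) = 1.
By the Sprague-Grundy theorem, the Grundy value of a sum of independent games is the XOR of the component values.
Combined value = 16 XOR 2 XOR 1 = 19.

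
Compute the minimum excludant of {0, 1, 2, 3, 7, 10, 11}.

4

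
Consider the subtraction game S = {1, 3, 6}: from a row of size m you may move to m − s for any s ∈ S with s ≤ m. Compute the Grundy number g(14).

1

Grundy values for subtraction set {1, 3, 6}:
k:     0  1  2  3  4  5  6  7  8  9 10 11 12 13 14
g(k):  0  1  0  1  0  1  2  3  2  0  1  0  1  0  1
So g(14) = 1.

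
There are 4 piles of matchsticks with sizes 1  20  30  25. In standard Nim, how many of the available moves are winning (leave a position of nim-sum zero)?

3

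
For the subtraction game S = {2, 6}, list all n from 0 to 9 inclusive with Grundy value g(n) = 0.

0, 1, 4, 5, 8, 9

Compute g(0), g(1), … for moves {2, 6}:
k:     0  1  2  3  4  5  6  7  8  9
g(k):  0  0  1  1  0  0  1  1  0  0
The P-positions (g = 0) in 0..9 are 0, 1, 4, 5, 8, 9.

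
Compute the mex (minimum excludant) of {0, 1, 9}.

2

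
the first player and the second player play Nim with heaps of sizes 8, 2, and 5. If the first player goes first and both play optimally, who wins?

the first player wins

Compute the nim-sum pairwise:
8 XOR 2 = 10
10 XOR 5 = 15
The nim-sum is 15 ≠ 0, so this is an N-position: the player to move can win; the first player has a winning move.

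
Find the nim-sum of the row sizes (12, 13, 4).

5

Compute the nim-sum pairwise:
12 ^ 13 = 1
1 ^ 4 = 5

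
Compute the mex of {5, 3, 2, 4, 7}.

0 is not in the set, so the mex is 0.

0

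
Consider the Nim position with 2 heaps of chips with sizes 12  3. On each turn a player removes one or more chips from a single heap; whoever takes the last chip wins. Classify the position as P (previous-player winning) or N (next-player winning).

Compute the nim-sum pairwise:
12 ^ 3 = 15
The nim-sum is 15 ≠ 0, so this is an N-position: the player to move can win.

N-position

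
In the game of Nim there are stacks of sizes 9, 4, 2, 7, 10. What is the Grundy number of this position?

2

Bitwise XOR of the heap sizes:
  1001  (9)
  0100  (4)
  0010  (2)
  0111  (7)
  1010  (10)
  ----
  0010  (2)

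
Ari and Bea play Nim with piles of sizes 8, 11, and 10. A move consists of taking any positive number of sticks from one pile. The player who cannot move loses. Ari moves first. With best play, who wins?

Nim-sum: 8 XOR 11 XOR 10 = 9.
The nim-sum is 9 ≠ 0, so this is an N-position: the player to move can win; Ari has a winning move.

Ari wins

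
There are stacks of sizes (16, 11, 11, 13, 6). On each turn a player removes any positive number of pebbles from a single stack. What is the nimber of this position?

27

Nim-sum: 16 ⊕ 11 ⊕ 11 ⊕ 13 ⊕ 6 = 27.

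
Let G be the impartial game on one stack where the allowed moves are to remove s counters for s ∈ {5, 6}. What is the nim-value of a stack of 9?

Grundy values for subtraction set {5, 6}:
k:     0  1  2  3  4  5  6  7  8  9
g(k):  0  0  0  0  0  1  1  1  1  1
So g(9) = 1.

1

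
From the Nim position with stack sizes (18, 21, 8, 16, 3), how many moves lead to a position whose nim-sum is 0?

3

Nim-sum: 18 ⊕ 21 ⊕ 8 ⊕ 16 ⊕ 3 = 28.
The overall nim-sum is X = 28. A stack of size p has a winning move iff p XOR X < p (reduce it to p XOR X).
  18: 18 XOR 28 = 14 < 18 — winning move (to 14).
  21: 21 XOR 28 = 9 < 21 — winning move (to 9).
  8: 8 XOR 28 = 20 ≥ 8 — no move.
  16: 16 XOR 28 = 12 < 16 — winning move (to 12).
  3: 3 XOR 28 = 31 ≥ 3 — no move.
That gives 3 winning moves.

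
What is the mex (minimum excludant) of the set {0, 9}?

0 is in the set but 1 is not, so the mex is 1.

1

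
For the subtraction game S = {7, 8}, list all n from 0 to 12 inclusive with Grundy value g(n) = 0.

Compute g(0), g(1), … for moves {7, 8}:
k:     0  1  2  3  4  5  6  7  8  9 10 11 12
g(k):  0  0  0  0  0  0  0  1  1  1  1  1  1
The P-positions (g = 0) in 0..12 are 0, 1, 2, 3, 4, 5, 6.

0, 1, 2, 3, 4, 5, 6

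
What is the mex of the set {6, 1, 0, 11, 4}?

2

The values 0, 1 are all present; 2 is the first non-negative integer missing from the set.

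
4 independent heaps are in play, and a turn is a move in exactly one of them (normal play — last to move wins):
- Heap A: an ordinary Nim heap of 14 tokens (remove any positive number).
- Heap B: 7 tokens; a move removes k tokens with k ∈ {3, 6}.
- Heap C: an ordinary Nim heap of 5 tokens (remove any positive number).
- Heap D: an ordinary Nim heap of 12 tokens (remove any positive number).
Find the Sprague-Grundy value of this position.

Heap A is a plain Nim heap of size 14, so its Grundy value is 14.
Build the Grundy sequence for heap B with g(k) = mex{g(k−s) : s ∈ {3, 6}, s ≤ k}:
g(0) = mex{} = 0
g(1) = mex{} = 0
g(2) = mex{} = 0
g(3) = mex{0} = 1
g(4) = mex{0} = 1
g(5) = mex{0} = 1
g(6) = mex{0,1} = 2
g(7) = mex{0,1} = 2
So g(7) = 2.
Heap C is a plain Nim heap of size 5, so its Grundy value is 5.
Heap D is a plain Nim heap of size 12, so its Grundy value is 12.
By the Sprague-Grundy theorem, the Grundy value of a sum of independent games is the XOR of the component values.
Combined value = 14 XOR 2 XOR 5 XOR 12 = 5.

5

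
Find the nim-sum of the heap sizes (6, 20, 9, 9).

In binary:
  00110  (6)
  10100  (20)
  01001  (9)
  01001  (9)
  -----
  10010  (18)

18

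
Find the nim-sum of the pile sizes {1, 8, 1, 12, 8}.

Compute the nim-sum pairwise:
1 ⊕ 8 = 9
9 ⊕ 1 = 8
8 ⊕ 12 = 4
4 ⊕ 8 = 12

12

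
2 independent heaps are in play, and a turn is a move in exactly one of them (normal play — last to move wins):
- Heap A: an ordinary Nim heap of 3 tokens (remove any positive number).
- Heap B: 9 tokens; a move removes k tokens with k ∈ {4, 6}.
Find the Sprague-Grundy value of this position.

Heap A is a plain Nim heap of size 3, so its Grundy value is 3.
Grundy values for heap B (subtraction set {4, 6}):
g(0) = mex{} = 0
g(1) = mex{} = 0
g(2) = mex{} = 0
g(3) = mex{} = 0
g(4) = mex{0} = 1
g(5) = mex{0} = 1
g(6) = mex{0} = 1
g(7) = mex{0} = 1
g(8) = mex{0,1} = 2
g(9) = mex{0,1} = 2
So g(9) = 2.
By the Sprague-Grundy theorem, the Grundy value of a sum of independent games is the XOR of the component values.
Combined value = 3 XOR 2 = 1.

1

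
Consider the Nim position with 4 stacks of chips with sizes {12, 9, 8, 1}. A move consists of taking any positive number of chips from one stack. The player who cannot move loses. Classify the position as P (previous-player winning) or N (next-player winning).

N-position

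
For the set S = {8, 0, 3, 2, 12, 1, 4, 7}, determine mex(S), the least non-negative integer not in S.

5

The values 0, 1, 2, 3, 4 are all present; 5 is the first non-negative integer missing from the set.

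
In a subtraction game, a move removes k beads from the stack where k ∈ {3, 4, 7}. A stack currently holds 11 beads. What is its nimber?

0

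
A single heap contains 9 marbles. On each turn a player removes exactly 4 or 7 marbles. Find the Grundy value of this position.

Grundy values for subtraction set {4, 7}:
g(0) = mex{} = 0
g(1) = mex{} = 0
g(2) = mex{} = 0
g(3) = mex{} = 0
g(4) = mex{0} = 1
g(5) = mex{0} = 1
g(6) = mex{0} = 1
g(7) = mex{0} = 1
g(8) = mex{0,1} = 2
g(9) = mex{0,1} = 2
So g(9) = 2.

2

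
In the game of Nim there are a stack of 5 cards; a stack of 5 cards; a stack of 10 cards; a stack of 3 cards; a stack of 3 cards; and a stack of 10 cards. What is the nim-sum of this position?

Nim-sum: 5 ⊕ 5 ⊕ 10 ⊕ 3 ⊕ 3 ⊕ 10 = 0.

0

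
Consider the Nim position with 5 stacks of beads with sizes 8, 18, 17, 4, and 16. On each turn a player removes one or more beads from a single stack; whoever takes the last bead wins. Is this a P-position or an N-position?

Compute the nim-sum pairwise:
8 XOR 18 = 26
26 XOR 17 = 11
11 XOR 4 = 15
15 XOR 16 = 31
The nim-sum is 31 ≠ 0, so this is an N-position: the player to move can win.

N-position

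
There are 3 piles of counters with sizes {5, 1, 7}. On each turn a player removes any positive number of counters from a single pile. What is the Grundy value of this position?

Compute the nim-sum pairwise:
5 ⊕ 1 = 4
4 ⊕ 7 = 3

3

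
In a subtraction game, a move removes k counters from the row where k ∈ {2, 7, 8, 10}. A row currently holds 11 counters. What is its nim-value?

3

Grundy values for subtraction set {2, 7, 8, 10}:
k:     0  1  2  3  4  5  6  7  8  9 10 11
g(k):  0  0  1  1  0  0  1  1  2  2  3  3
So g(11) = 3.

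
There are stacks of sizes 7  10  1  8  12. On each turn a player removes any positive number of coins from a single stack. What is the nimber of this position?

8

Compute the nim-sum pairwise:
7 ^ 10 = 13
13 ^ 1 = 12
12 ^ 8 = 4
4 ^ 12 = 8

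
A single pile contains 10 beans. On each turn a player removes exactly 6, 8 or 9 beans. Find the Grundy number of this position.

1

Grundy values for subtraction set {6, 8, 9}:
k:     0  1  2  3  4  5  6  7  8  9 10
g(k):  0  0  0  0  0  0  1  1  1  1  1
So g(10) = 1.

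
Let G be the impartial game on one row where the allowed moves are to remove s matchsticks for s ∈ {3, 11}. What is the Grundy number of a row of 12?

2

Compute g(0), g(1), … for moves {3, 11}:
k:     0  1  2  3  4  5  6  7  8  9 10 11 12
g(k):  0  0  0  1  1  1  0  0  0  1  1  1  2
So g(12) = 2.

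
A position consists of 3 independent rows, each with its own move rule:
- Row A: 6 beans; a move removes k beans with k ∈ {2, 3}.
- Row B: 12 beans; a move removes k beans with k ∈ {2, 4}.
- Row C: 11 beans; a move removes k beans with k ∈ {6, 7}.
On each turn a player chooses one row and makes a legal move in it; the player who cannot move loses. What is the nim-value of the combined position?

1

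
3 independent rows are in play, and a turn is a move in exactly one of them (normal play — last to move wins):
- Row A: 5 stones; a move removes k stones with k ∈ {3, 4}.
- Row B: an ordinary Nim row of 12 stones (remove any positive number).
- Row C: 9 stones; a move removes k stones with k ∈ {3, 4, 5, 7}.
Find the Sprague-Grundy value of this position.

14

Grundy values for row A (subtraction set {3, 4}):
g(0) = mex{} = 0
g(1) = mex{} = 0
g(2) = mex{} = 0
g(3) = mex{0} = 1
g(4) = mex{0} = 1
g(5) = mex{0} = 1
So g(5) = 1.
Row B is a plain Nim row of size 12, so its Grundy value is 12.
Grundy values for row C (subtraction set {3, 4, 5, 7}):
g(0) = mex{} = 0
g(1) = mex{} = 0
g(2) = mex{} = 0
g(3) = mex{0} = 1
g(4) = mex{0} = 1
g(5) = mex{0} = 1
g(6) = mex{0,1} = 2
g(7) = mex{0,1} = 2
g(8) = mex{0,1} = 2
g(9) = mex{0,1,2} = 3
So g(9) = 3.
By the Sprague-Grundy theorem, the Grundy value of a sum of independent games is the XOR of the component values.
Combined value = 1 XOR 12 XOR 3 = 14.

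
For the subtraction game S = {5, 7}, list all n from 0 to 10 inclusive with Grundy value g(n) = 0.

0, 1, 2, 3, 4

Grundy values for subtraction set {5, 7}:
g(0) = mex{} = 0
g(1) = mex{} = 0
g(2) = mex{} = 0
g(3) = mex{} = 0
g(4) = mex{} = 0
g(5) = mex{0} = 1
g(6) = mex{0} = 1
g(7) = mex{0} = 1
g(8) = mex{0} = 1
g(9) = mex{0} = 1
g(10) = mex{0,1} = 2
The P-positions (g = 0) in 0..10 are 0, 1, 2, 3, 4.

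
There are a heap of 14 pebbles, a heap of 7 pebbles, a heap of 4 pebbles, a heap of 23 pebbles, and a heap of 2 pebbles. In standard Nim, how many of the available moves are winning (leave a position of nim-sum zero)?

Compute the nim-sum pairwise:
14 ^ 7 = 9
9 ^ 4 = 13
13 ^ 23 = 26
26 ^ 2 = 24
The overall nim-sum is X = 24. A heap of size p has a winning move iff p XOR X < p (reduce it to p XOR X).
  14: 14 XOR 24 = 22 ≥ 14 — no move.
  7: 7 XOR 24 = 31 ≥ 7 — no move.
  4: 4 XOR 24 = 28 ≥ 4 — no move.
  23: 23 XOR 24 = 15 < 23 — winning move (to 15).
  2: 2 XOR 24 = 26 ≥ 2 — no move.
That gives 1 winning move.

1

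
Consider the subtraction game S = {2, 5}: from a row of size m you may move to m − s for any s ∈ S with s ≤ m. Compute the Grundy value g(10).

1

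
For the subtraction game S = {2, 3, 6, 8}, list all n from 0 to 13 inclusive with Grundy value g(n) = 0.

Compute g(0), g(1), … for moves {2, 3, 6, 8}:
k:     0  1  2  3  4  5  6  7  8  9 10 11 12 13
g(k):  0  0  1  1  2  0  3  1  2  2  0  3  1  2
The P-positions (g = 0) in 0..13 are 0, 1, 5, 10.

0, 1, 5, 10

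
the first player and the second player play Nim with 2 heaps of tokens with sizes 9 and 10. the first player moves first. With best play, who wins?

Nim-sum: 9 ^ 10 = 3.
The nim-sum is 3 ≠ 0, so this is an N-position: the player to move can win; the first player has a winning move.

the first player wins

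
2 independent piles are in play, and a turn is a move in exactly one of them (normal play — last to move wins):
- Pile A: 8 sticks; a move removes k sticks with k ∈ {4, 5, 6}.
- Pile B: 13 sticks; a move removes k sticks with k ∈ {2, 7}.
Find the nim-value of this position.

Build the Grundy sequence for pile A with g(k) = mex{g(k−s) : s ∈ {4, 5, 6}, s ≤ k}:
k:     0  1  2  3  4  5  6  7  8
g(k):  0  0  0  0  1  1  1  1  2
So g(8) = 2.
For pile B, compute g(0), g(1), … with moves {2, 7}:
g(0) = mex{} = 0
g(1) = mex{} = 0
g(2) = mex{0} = 1
g(3) = mex{0} = 1
g(4) = mex{1} = 0
g(5) = mex{1} = 0
g(6) = mex{0} = 1
g(7) = mex{0} = 1
g(8) = mex{0,1} = 2
g(9) = mex{1} = 0
g(10) = mex{1,2} = 0
g(11) = mex{0} = 1
g(12) = mex{0} = 1
g(13) = mex{1} = 0
So g(13) = 0.
By the Sprague-Grundy theorem, the Grundy value of a sum of independent games is the XOR of the component values.
Combined value = 2 ⊕ 0 = 2.

2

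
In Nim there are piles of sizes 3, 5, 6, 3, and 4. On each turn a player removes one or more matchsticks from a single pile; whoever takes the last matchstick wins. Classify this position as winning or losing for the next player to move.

Winning position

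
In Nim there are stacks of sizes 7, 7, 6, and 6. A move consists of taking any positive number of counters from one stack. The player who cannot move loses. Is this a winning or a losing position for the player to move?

Losing position

Nim-sum: 7 ^ 7 ^ 6 ^ 6 = 0.
The nim-sum is 0, so this is a P-position: the player to move is in a losing position under optimal play.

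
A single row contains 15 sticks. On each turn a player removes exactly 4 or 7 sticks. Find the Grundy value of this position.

Build the Grundy sequence with g(k) = mex{g(k−s) : s ∈ {4, 7}, s ≤ k}:
k:     0  1  2  3  4  5  6  7  8  9 10 11 12 13 14 15
g(k):  0  0  0  0  1  1  1  1  2  2  2  0  0  0  0  1
So g(15) = 1.

1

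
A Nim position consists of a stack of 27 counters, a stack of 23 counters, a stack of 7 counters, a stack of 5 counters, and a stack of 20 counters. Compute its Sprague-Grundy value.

In binary:
  11011  (27)
  10111  (23)
  00111  (7)
  00101  (5)
  10100  (20)
  -----
  11010  (26)

26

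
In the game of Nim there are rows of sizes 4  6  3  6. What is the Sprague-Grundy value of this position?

Nim-sum: 4 ^ 6 ^ 3 ^ 6 = 7.

7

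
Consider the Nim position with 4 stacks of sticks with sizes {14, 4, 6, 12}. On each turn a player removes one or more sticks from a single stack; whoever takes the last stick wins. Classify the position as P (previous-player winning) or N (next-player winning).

P-position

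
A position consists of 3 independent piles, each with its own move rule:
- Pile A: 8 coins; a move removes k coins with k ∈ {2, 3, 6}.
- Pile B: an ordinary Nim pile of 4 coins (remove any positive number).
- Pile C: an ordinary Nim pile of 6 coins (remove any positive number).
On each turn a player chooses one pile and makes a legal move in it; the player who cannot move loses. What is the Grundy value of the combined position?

0

Build the Grundy sequence for pile A with g(k) = mex{g(k−s) : s ∈ {2, 3, 6}, s ≤ k}:
g(0) = mex{} = 0
g(1) = mex{} = 0
g(2) = mex{0} = 1
g(3) = mex{0} = 1
g(4) = mex{0,1} = 2
g(5) = mex{1} = 0
g(6) = mex{0,1,2} = 3
g(7) = mex{0,2} = 1
g(8) = mex{0,1,3} = 2
So g(8) = 2.
Pile B is a plain Nim pile of size 4, so its Grundy value is 4.
Pile C is a plain Nim pile of size 6, so its Grundy value is 6.
The value of a disjunctive sum is the nim-sum of the parts.
Combined value = 2 XOR 4 XOR 6 = 0.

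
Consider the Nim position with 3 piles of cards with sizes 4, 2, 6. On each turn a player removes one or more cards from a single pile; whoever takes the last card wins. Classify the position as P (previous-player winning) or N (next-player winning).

P-position

Nim-sum: 4 ^ 2 ^ 6 = 0.
The nim-sum is 0, so this is a P-position: the player to move is in a losing position under optimal play.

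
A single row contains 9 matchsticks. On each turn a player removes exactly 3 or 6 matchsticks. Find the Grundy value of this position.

0

Grundy values for subtraction set {3, 6}:
g(0) = mex{} = 0
g(1) = mex{} = 0
g(2) = mex{} = 0
g(3) = mex{0} = 1
g(4) = mex{0} = 1
g(5) = mex{0} = 1
g(6) = mex{0,1} = 2
g(7) = mex{0,1} = 2
g(8) = mex{0,1} = 2
g(9) = mex{1,2} = 0
So g(9) = 0.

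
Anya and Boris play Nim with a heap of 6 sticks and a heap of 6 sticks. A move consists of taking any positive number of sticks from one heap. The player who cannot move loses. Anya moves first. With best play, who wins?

Write each in binary and XOR column by column:
  110  (6)
  110  (6)
  ---
  000  (0)
The nim-sum is 0, so this is a P-position: the player to move is in a losing position under optimal play; Anya is about to move from it and so loses — Boris wins.

Boris wins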